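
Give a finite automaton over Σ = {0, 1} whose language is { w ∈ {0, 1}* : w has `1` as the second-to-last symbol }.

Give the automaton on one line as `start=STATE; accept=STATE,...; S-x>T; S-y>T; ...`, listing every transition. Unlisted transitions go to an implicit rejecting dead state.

A DFA must remember the last 2 symbols (since which symbol is second-to-last isn't known until the input ends). Use one state per possible window of the last ≤2 symbols; accept from those whose window starts with `1`.
With 7 states:
        0   1  
>  q0   q1  q2 
   q1   q3  q4 
   q2   q5  q6 
   q3   q3  q4 
   q4   q5  q6 
 * q5   q3  q4 
 * q6   q5  q6 
(> = start, * = accepting)

start=q0; accept=q5,q6; q0-0>q1; q0-1>q2; q1-0>q3; q1-1>q4; q2-0>q5; q2-1>q6; q3-0>q3; q3-1>q4; q4-0>q5; q4-1>q6; q5-0>q3; q5-1>q4; q6-0>q5; q6-1>q6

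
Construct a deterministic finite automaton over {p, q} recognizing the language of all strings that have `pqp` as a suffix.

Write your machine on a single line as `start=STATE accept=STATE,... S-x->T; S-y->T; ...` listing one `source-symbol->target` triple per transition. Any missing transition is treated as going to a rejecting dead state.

start=S0; accept=S3; S0-p->S1; S0-q->S0; S1-p->S1; S1-q->S2; S2-p->S3; S2-q->S0; S3-p->S1; S3-q->S2

Let each state record the length of the longest suffix of the input read so far that is also a prefix of `pqp`. S1 means the last symbol is `p`; S2 means the last 2 symbols are `pq`; S3 means the last 3 symbols are `pqp`. Accept only at S3, where the string currently ends in `pqp`.
        p   q  
>  S0   S1  S0 
   S1   S1  S2 
   S2   S3  S0 
 * S3   S1  S2 
(> = start, * = accepting)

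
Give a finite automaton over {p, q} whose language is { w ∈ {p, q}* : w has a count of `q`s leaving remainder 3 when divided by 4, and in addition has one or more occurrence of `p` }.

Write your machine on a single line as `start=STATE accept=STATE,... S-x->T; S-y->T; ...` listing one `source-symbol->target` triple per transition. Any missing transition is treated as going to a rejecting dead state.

start=s0; accept=s10,s11; s0-p->s1; s0-q->s2; s1-p->s3; s1-q->s4; s2-p->s4; s2-q->s5; s3-p->s3; s3-q->s6; s4-p->s6; s4-q->s7; s5-p->s7; s5-q->s8; s6-p->s6; s6-q->s9; s7-p->s9; s7-q->s10; s8-p->s10; s8-q->s0; s9-p->s9; s9-q->s11; s10-p->s11; s10-q->s1; s11-p->s11; s11-q->s3

Run two small machines in parallel and take their product. The first has 4 states tracking the count of `q`s modulo 4; the second has 3 states tracking the count of `p`s, saturating at 2. A product state is a pair (one from each), accepting exactly when both do.
          p    q  
>  s0     s1   s2 
   s1     s3   s4 
   s2     s4   s5 
   s3     s3   s6 
   s4     s6   s7 
   s5     s7   s8 
   s6     s6   s9 
   s7     s9  s10 
   s8    s10   s0 
   s9     s9  s11 
 * s10   s11   s1 
 * s11   s11   s3 
(> = start, * = accepting)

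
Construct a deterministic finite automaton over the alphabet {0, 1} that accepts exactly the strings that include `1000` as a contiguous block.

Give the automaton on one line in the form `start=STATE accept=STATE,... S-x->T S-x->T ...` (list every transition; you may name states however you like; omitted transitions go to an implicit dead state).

start=q0 accept=q4 q0-0->q0 q0-1->q1 q1-0->q2 q1-1->q1 q2-0->q3 q2-1->q1 q3-0->q4 q3-1->q1 q4-0->q4 q4-1->q4

States q0..q3 record the length of the longest prefix of `1000` that matches the current input suffix. Reaching q4 means `1000` has been seen, and we stay there forever. Accept from q4.
        0   1  
>  q0   q0  q1 
   q1   q2  q1 
   q2   q3  q1 
   q3   q4  q1 
 * q4   q4  q4 
(> = start, * = accepting)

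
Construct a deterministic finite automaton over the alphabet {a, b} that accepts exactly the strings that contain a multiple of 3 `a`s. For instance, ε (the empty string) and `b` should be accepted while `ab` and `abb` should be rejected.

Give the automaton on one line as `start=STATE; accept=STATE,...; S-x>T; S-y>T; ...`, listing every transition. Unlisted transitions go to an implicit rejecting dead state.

start=q0; accept=q0; q0-a>q1; q0-b>q0; q1-a>q2; q1-b>q1; q2-a>q0; q2-b>q2

Keep the running count of `a`s modulo 3: each `a` advances along the cycle q0 → q1 → q2 → q0 while other symbols loop. Accept at q0.
3 states suffice.
        a   b  
>* q0   q1  q0 
   q1   q2  q1 
   q2   q0  q2 
(> = start, * = accepting)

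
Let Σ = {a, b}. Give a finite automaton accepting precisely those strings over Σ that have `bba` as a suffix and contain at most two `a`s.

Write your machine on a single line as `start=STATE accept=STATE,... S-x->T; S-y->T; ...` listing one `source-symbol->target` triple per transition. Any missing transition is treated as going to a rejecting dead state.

Build one automaton per condition and run them in lockstep. The first has 4 states tracking how much of the suffix `bba` has currently been matched; the second has 4 states tracking the count of `a`s, saturating at 3. A product state is a pair (one from each), accepting exactly when both do. Equivalent product states are then merged.
With 9 states:
        a   b  
>  q0   q1  q2 
   q1   q3  q4 
   q2   q1  q5 
   q3   q3  q3 
   q4   q3  q6 
   q5   q7  q5 
   q6   q8  q6 
 * q7   q3  q4 
 * q8   q3  q3 
(> = start, * = accepting)

start=q0; accept=q7,q8; q0-a->q1; q0-b->q2; q1-a->q3; q1-b->q4; q2-a->q1; q2-b->q5; q3-a->q3; q3-b->q3; q4-a->q3; q4-b->q6; q5-a->q7; q5-b->q5; q6-a->q8; q6-b->q6; q7-a->q3; q7-b->q4; q8-a->q3; q8-b->q3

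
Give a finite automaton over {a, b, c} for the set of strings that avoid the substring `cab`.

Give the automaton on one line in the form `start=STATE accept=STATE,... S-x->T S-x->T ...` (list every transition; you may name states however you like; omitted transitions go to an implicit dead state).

start=S0 accept=S0,S1,S2 S0-a->S0 S0-b->S0 S0-c->S1 S1-a->S2 S1-b->S0 S1-c->S1 S2-a->S0 S2-b->S3 S2-c->S1 S3-a->S3 S3-b->S3 S3-c->S3

Track partial matches of the forbidden pattern `cab`. State S3 is a dead state reached once `cab` has occurred; every other state accepts. S0 means no part of `cab` is currently matched.
A 4-state machine:
        a   b   c  
>* S0   S0  S0  S1 
 * S1   S2  S0  S1 
 * S2   S0  S3  S1 
   S3   S3  S3  S3 
(> = start, * = accepting)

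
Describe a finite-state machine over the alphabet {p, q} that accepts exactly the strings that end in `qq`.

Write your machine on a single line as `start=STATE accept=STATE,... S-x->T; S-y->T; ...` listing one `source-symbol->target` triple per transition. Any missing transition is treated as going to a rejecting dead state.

start=A; accept=C; A-p->A; A-q->B; B-p->A; B-q->C; C-p->A; C-q->C

Remember how much of `qq` the current input suffix matches. State A means no match yet; B means the last symbol is `q`; C means the last 2 symbols are `qq`. Only C accepts. On a mismatch, fall back to the longest proper suffix that is still a prefix of `qq`.
3 states suffice.
       p  q 
>  A   A  B 
   B   A  C 
 * C   A  C 
(> = start, * = accepting)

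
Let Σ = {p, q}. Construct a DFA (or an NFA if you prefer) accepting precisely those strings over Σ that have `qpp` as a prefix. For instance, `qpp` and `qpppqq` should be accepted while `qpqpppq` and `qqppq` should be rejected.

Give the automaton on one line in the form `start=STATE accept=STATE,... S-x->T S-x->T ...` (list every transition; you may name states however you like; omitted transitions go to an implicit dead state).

Walk along `qpp` while the input agrees: from s0 take `q` to s1, and so on. Any deviation drops to the rejecting sink s4. Once s3 is reached the prefix is confirmed and every continuation is accepted.
A 5-state machine:
        p   q  
>  s0   s4  s1 
   s1   s2  s4 
   s2   s3  s4 
 * s3   s3  s3 
   s4   s4  s4 
(> = start, * = accepting)

start=s0 accept=s3 s0-p->s4 s0-q->s1 s1-p->s2 s1-q->s4 s2-p->s3 s2-q->s4 s3-p->s3 s3-q->s3 s4-p->s4 s4-q->s4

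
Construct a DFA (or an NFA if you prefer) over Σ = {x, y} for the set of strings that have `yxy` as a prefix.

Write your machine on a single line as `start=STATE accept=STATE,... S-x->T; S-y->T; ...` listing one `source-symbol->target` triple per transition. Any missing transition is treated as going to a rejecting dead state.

start=q0; accept=q3; q0-x->q4; q0-y->q1; q1-x->q2; q1-y->q4; q2-x->q4; q2-y->q3; q3-x->q3; q3-y->q3; q4-x->q4; q4-y->q4

Check the first 3 symbols one by one: q0 through q2 record how many have matched `yxy` so far; any wrong symbol goes to the dead state q4. After all 3 match we enter the accepting sink q3.
5 states suffice.
        x   y  
>  q0   q4  q1 
   q1   q2  q4 
   q2   q4  q3 
 * q3   q3  q3 
   q4   q4  q4 
(> = start, * = accepting)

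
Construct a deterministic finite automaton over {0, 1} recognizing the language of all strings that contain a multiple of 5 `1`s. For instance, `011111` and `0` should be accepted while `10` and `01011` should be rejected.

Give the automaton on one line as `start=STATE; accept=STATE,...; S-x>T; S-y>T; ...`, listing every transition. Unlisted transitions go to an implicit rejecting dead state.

Keep the running count of `1`s modulo 5: each `1` advances along the cycle S0 → S1 → S2 → S3 → S4 → S0 while other symbols loop. Accept at S0.
With 5 states:
        0   1  
>* S0   S0  S1 
   S1   S1  S2 
   S2   S2  S3 
   S3   S3  S4 
   S4   S4  S0 
(> = start, * = accepting)

start=S0; accept=S0; S0-0>S0; S0-1>S1; S1-0>S1; S1-1>S2; S2-0>S2; S2-1>S3; S3-0>S3; S3-1>S4; S4-0>S4; S4-1>S0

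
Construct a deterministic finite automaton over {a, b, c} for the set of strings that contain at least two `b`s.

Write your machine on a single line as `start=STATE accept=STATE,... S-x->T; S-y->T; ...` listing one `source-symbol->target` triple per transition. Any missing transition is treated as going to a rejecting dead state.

Count `b`s, saturating at 3: states s0 through s2 mean 0 through 2 `b`s seen; s3 means more than 2. Each `b` increments (capped at s3); other symbols loop. Accept from {s2, s3}.
With 4 states:
        a   b   c  
>  s0   s0  s1  s0 
   s1   s1  s2  s1 
 * s2   s2  s3  s2 
 * s3   s3  s3  s3 
(> = start, * = accepting)

start=s0; accept=s2,s3; s0-a->s0; s0-b->s1; s0-c->s0; s1-a->s1; s1-b->s2; s1-c->s1; s2-a->s2; s2-b->s3; s2-c->s2; s3-a->s3; s3-b->s3; s3-c->s3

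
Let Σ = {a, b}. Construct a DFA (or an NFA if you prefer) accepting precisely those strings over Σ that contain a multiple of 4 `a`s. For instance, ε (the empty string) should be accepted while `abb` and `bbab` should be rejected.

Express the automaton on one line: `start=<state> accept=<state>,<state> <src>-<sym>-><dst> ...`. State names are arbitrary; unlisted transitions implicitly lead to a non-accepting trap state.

start=q0 accept=q0 q0-a->q1 q0-b->q0 q1-a->q2 q1-b->q1 q2-a->q3 q2-b->q2 q3-a->q0 q3-b->q3

Keep the running count of `a`s modulo 4: each `a` advances along the cycle q0 → q1 → q2 → q3 → q0 while other symbols loop. Accept at q0.
A 4-state machine:
        a   b  
>* q0   q1  q0 
   q1   q2  q1 
   q2   q3  q2 
   q3   q0  q3 
(> = start, * = accepting)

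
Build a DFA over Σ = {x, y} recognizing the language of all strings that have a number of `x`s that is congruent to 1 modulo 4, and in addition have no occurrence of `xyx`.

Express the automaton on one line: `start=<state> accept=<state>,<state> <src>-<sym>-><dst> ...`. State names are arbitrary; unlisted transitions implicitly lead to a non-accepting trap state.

start=s0 accept=s1,s3,s7 s0-x->s1 s0-y->s0 s1-x->s2 s1-y->s3 s2-x->s4 s2-y->s5 s3-x->s6 s3-y->s7 s4-x->s8 s4-y->s9 s5-x->s6 s5-y->s10 s6-x->s6 s6-y->s6 s7-x->s2 s7-y->s7 s8-x->s1 s8-y->s11 s9-x->s6 s9-y->s12 s10-x->s4 s10-y->s10 s11-x->s6 s11-y->s0 s12-x->s8 s12-y->s12

Handle the two conditions separately and then intersect. The first has 4 states tracking the count of `x`s modulo 4; the second has 4 states tracking partial matches of the forbidden pattern `xyx`. A product state is a pair (one from each), accepting exactly when both do. After merging equivalent states the machine shrinks.
          x    y  
>  s0     s1   s0 
 * s1     s2   s3 
   s2     s4   s5 
 * s3     s6   s7 
   s4     s8   s9 
   s5     s6  s10 
   s6     s6   s6 
 * s7     s2   s7 
   s8     s1  s11 
   s9     s6  s12 
   s10    s4  s10 
   s11    s6   s0 
   s12    s8  s12 
(> = start, * = accepting)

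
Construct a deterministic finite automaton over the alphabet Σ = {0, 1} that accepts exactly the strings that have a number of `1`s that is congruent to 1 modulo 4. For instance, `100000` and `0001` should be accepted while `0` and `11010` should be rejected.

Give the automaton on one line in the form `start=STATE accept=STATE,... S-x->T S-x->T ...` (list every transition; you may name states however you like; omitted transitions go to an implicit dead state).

start=A accept=B A-0->A A-1->B B-0->B B-1->C C-0->C C-1->D D-0->D D-1->A

Keep the running count of `1`s modulo 4: each `1` advances along the cycle A → B → C → D → A while other symbols loop. Accept at B.
4 states suffice.
       0  1 
>  A   A  B 
 * B   B  C 
   C   C  D 
   D   D  A 
(> = start, * = accepting)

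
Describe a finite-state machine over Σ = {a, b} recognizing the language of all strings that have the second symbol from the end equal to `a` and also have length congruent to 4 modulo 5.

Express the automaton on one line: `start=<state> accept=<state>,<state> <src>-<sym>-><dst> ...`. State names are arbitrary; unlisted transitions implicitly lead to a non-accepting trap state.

Handle the two conditions separately and then intersect. The first has 7 states tracking the last 2 symbols read; the second has 5 states tracking the input length modulo 5. A product state is a pair (one from each), accepting exactly when both do. Equivalent product states are then merged.
7 states suffice.
        a   b  
>  S0   S1  S1 
   S1   S2  S2 
   S2   S3  S4 
   S3   S5  S5 
   S4   S6  S6 
 * S5   S0  S0 
   S6   S0  S0 
(> = start, * = accepting)

start=S0 accept=S5 S0-a->S1 S0-b->S1 S1-a->S2 S1-b->S2 S2-a->S3 S2-b->S4 S3-a->S5 S3-b->S5 S4-a->S6 S4-b->S6 S5-a->S0 S5-b->S0 S6-a->S0 S6-b->S0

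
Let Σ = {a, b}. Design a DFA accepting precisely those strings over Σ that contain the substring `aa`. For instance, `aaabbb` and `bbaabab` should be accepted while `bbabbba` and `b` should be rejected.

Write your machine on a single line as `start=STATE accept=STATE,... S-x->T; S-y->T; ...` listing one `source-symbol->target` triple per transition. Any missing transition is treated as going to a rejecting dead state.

start=q0; accept=q2; q0-a->q1; q0-b->q0; q1-a->q2; q1-b->q0; q2-a->q2; q2-b->q2

Track how much of `aa` has been matched so far: state q0 is no progress, q2 is the absorbing accept state reached once `aa` has occurred. Intermediate states record partial matches; on a mismatch, fall back to the longest reusable overlap.
A 3-state machine:
        a   b  
>  q0   q1  q0 
   q1   q2  q0 
 * q2   q2  q2 
(> = start, * = accepting)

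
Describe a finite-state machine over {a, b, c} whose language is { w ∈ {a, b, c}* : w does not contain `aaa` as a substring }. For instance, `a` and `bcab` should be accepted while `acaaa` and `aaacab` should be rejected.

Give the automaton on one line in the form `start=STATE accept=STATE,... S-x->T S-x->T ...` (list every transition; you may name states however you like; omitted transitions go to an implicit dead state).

start=s0 accept=s0,s1,s2 s0-a->s1 s0-b->s0 s0-c->s0 s1-a->s2 s1-b->s0 s1-c->s0 s2-a->s3 s2-b->s0 s2-c->s0 s3-a->s3 s3-b->s3 s3-c->s3

This is the complement of 'contains `aaa`'. Use the same substring-matching states — s0 through s3 holding how much of `aaa` has just been matched — but flip the accepting set: everything except the trap s3 accepts.
With 4 states:
        a   b   c  
>* s0   s1  s0  s0 
 * s1   s2  s0  s0 
 * s2   s3  s0  s0 
   s3   s3  s3  s3 
(> = start, * = accepting)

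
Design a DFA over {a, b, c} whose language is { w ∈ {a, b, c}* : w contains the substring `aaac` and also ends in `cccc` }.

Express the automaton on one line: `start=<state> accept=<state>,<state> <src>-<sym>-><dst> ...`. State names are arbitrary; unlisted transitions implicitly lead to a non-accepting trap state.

start=s0 accept=s8 s0-a->s1 s0-b->s0 s0-c->s0 s1-a->s2 s1-b->s0 s1-c->s0 s2-a->s3 s2-b->s0 s2-c->s0 s3-a->s3 s3-b->s0 s3-c->s4 s4-a->s5 s4-b->s5 s4-c->s6 s5-a->s5 s5-b->s5 s5-c->s4 s6-a->s5 s6-b->s5 s6-c->s7 s7-a->s5 s7-b->s5 s7-c->s8 s8-a->s5 s8-b->s5 s8-c->s8

Handle the two conditions separately and then intersect. One (5 states) tracks whether and how much of `aaac` has been seen; the other (5 states) tracks how much of the suffix `cccc` has currently been matched. Each combined state is a pair, one component from each; accept when both components accept. Equivalent product states are then merged.
9 states suffice.
        a   b   c  
>  s0   s1  s0  s0 
   s1   s2  s0  s0 
   s2   s3  s0  s0 
   s3   s3  s0  s4 
   s4   s5  s5  s6 
   s5   s5  s5  s4 
   s6   s5  s5  s7 
   s7   s5  s5  s8 
 * s8   s5  s5  s8 
(> = start, * = accepting)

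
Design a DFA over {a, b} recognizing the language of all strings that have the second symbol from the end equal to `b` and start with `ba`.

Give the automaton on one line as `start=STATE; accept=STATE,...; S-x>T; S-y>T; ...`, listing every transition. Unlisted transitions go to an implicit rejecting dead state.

Build one automaton per condition and run them in lockstep. One (7 states) tracks the last 2 symbols read; the other (4 states) tracks whether the input so far still matches the prefix `ba`. Each combined state is a pair, one component from each; accept when both components accept. After merging equivalent states the machine shrinks.
A 7-state machine:
        a   b  
>  q0   q1  q2 
   q1   q1  q1 
   q2   q3  q1 
 * q3   q4  q5 
   q4   q4  q5 
   q5   q3  q6 
 * q6   q3  q6 
(> = start, * = accepting)

start=q0; accept=q3,q6; q0-a>q1; q0-b>q2; q1-a>q1; q1-b>q1; q2-a>q3; q2-b>q1; q3-a>q4; q3-b>q5; q4-a>q4; q4-b>q5; q5-a>q3; q5-b>q6; q6-a>q3; q6-b>q6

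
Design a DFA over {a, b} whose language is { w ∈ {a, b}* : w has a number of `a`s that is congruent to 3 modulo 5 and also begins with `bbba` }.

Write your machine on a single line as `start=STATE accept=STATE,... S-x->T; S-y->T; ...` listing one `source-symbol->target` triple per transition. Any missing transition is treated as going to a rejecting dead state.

start=q0; accept=q7; q0-a->q1; q0-b->q2; q1-a->q1; q1-b->q1; q2-a->q1; q2-b->q3; q3-a->q1; q3-b->q4; q4-a->q5; q4-b->q1; q5-a->q6; q5-b->q5; q6-a->q7; q6-b->q6; q7-a->q8; q7-b->q7; q8-a->q9; q8-b->q8; q9-a->q5; q9-b->q9

Build one automaton per condition and run them in lockstep. One (5 states) tracks the count of `a`s modulo 5; the other (6 states) tracks whether the input so far still matches the prefix `bbba`. Each combined state is a pair, one component from each; accept when both components accept. After merging equivalent states the machine shrinks.
10 states suffice.
        a   b  
>  q0   q1  q2 
   q1   q1  q1 
   q2   q1  q3 
   q3   q1  q4 
   q4   q5  q1 
   q5   q6  q5 
   q6   q7  q6 
 * q7   q8  q7 
   q8   q9  q8 
   q9   q5  q9 
(> = start, * = accepting)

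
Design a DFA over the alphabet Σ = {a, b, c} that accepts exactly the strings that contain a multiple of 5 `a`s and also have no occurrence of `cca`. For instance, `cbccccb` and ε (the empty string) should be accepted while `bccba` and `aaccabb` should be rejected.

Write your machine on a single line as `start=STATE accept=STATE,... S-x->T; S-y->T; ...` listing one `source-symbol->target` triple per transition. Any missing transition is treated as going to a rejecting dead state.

Run two small machines in parallel and take their product. One (5 states) tracks the count of `a`s modulo 5; the other (4 states) tracks partial matches of the forbidden pattern `cca`. Each combined state is a pair, one component from each; accept when both components accept.
          a    b    c  
>* q0     q1   q0   q2 
   q1     q3   q1   q4 
 * q2     q1   q0   q5 
   q3     q6   q3   q7 
   q4     q3   q1   q8 
 * q5     q9   q0   q5 
   q6    q10   q6  q11 
   q7     q6   q3  q12 
   q8    q13   q1   q8 
   q9    q13   q9   q9 
   q10    q0  q10  q14 
   q11   q10   q6  q15 
   q12   q16   q3  q12 
   q13   q16  q13  q13 
   q14    q0  q10  q17 
   q15   q18   q6  q15 
   q16   q18  q16  q16 
   q17   q19  q10  q17 
   q18   q19  q18  q18 
   q19    q9  q19  q19 
(> = start, * = accepting)

start=q0; accept=q0,q2,q5; q0-a->q1; q0-b->q0; q0-c->q2; q1-a->q3; q1-b->q1; q1-c->q4; q2-a->q1; q2-b->q0; q2-c->q5; q3-a->q6; q3-b->q3; q3-c->q7; q4-a->q3; q4-b->q1; q4-c->q8; q5-a->q9; q5-b->q0; q5-c->q5; q6-a->q10; q6-b->q6; q6-c->q11; q7-a->q6; q7-b->q3; q7-c->q12; q8-a->q13; q8-b->q1; q8-c->q8; q9-a->q13; q9-b->q9; q9-c->q9; q10-a->q0; q10-b->q10; q10-c->q14; q11-a->q10; q11-b->q6; q11-c->q15; q12-a->q16; q12-b->q3; q12-c->q12; q13-a->q16; q13-b->q13; q13-c->q13; q14-a->q0; q14-b->q10; q14-c->q17; q15-a->q18; q15-b->q6; q15-c->q15; q16-a->q18; q16-b->q16; q16-c->q16; q17-a->q19; q17-b->q10; q17-c->q17; q18-a->q19; q18-b->q18; q18-c->q18; q19-a->q9; q19-b->q19; q19-c->q19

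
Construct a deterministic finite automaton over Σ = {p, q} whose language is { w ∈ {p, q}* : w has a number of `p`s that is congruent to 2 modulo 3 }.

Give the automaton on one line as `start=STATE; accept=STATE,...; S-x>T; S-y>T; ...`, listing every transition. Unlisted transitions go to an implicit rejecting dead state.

Keep the running count of `p`s modulo 3: each `p` advances along the cycle s0 → s1 → s2 → s0 while other symbols loop. Accept at s2.
        p   q  
>  s0   s1  s0 
   s1   s2  s1 
 * s2   s0  s2 
(> = start, * = accepting)

start=s0; accept=s2; s0-p>s1; s0-q>s0; s1-p>s2; s1-q>s1; s2-p>s0; s2-q>s2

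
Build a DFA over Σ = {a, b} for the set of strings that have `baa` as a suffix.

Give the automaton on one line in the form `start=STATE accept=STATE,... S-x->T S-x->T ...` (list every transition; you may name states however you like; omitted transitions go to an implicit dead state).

Let each state record the length of the longest suffix of the input read so far that is also a prefix of `baa`. s1 means the last symbol is `b`; s2 means the last 2 symbols are `ba`; s3 means the last 3 symbols are `baa`. Accept only at s3, where the string currently ends in `baa`.
4 states suffice.
        a   b  
>  s0   s0  s1 
   s1   s2  s1 
   s2   s3  s1 
 * s3   s0  s1 
(> = start, * = accepting)

start=s0 accept=s3 s0-a->s0 s0-b->s1 s1-a->s2 s1-b->s1 s2-a->s3 s2-b->s1 s3-a->s0 s3-b->s1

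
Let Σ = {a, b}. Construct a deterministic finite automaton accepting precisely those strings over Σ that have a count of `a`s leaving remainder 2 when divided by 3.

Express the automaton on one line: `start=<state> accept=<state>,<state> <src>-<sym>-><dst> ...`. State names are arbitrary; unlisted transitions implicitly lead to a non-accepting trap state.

Keep the running count of `a`s modulo 3: each `a` advances along the cycle q0 → q1 → q2 → q0 while other symbols loop. Accept at q2.
3 states suffice.
        a   b  
>  q0   q1  q0 
   q1   q2  q1 
 * q2   q0  q2 
(> = start, * = accepting)

start=q0 accept=q2 q0-a->q1 q0-b->q0 q1-a->q2 q1-b->q1 q2-a->q0 q2-b->q2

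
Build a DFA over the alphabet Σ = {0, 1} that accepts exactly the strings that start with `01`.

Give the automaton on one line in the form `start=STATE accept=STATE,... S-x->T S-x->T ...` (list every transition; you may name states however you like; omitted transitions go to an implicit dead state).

start=A accept=C A-0->B A-1->D B-0->D B-1->C C-0->C C-1->C D-0->D D-1->D

Walk along `01` while the input agrees: from A take `0` to B, and so on. Any deviation drops to the rejecting sink D. Once C is reached the prefix is confirmed and every continuation is accepted.
With 4 states:
       0  1 
>  A   B  D 
   B   D  C 
 * C   C  C 
   D   D  D 
(> = start, * = accepting)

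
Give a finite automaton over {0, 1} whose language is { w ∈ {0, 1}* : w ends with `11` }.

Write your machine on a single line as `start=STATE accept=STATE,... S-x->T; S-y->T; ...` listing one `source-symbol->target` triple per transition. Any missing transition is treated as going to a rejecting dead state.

Remember how much of `11` the current input suffix matches. State S0 means no match yet; S1 means the last symbol is `1`; S2 means the last 2 symbols are `11`. Only S2 accepts. On a mismatch, fall back to the longest proper suffix that is still a prefix of `11`.
A 3-state machine:
        0   1  
>  S0   S0  S1 
   S1   S0  S2 
 * S2   S0  S2 
(> = start, * = accepting)

start=S0; accept=S2; S0-0->S0; S0-1->S1; S1-0->S0; S1-1->S2; S2-0->S0; S2-1->S2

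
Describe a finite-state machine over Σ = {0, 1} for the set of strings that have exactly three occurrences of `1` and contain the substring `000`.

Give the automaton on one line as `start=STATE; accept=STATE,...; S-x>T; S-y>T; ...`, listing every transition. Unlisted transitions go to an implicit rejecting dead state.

start=A; accept=R; A-0>B; A-1>C; B-0>D; B-1>C; C-0>E; C-1>F; D-0>G; D-1>C; E-0>H; E-1>F; F-0>I; F-1>J; G-0>G; G-1>K; H-0>K; H-1>F; I-0>L; I-1>J; J-0>M; J-1>N; K-0>K; K-1>O; L-0>O; L-1>J; M-0>P; M-1>N; N-0>Q; N-1>N; O-0>O; O-1>R; P-0>R; P-1>N; Q-0>S; Q-1>N; R-0>R; R-1>T; S-0>T; S-1>N; T-0>T; T-1>T

Run two small machines in parallel and take their product. The first has 5 states tracking the count of `1`s, saturating at 4; the second has 4 states tracking whether and how much of `000` has been seen. A product state is a pair (one from each), accepting exactly when both do.
With 20 states:
       0  1 
>  A   B  C 
   B   D  C 
   C   E  F 
   D   G  C 
   E   H  F 
   F   I  J 
   G   G  K 
   H   K  F 
   I   L  J 
   J   M  N 
   K   K  O 
   L   O  J 
   M   P  N 
   N   Q  N 
   O   O  R 
   P   R  N 
   Q   S  N 
 * R   R  T 
   S   T  N 
   T   T  T 
(> = start, * = accepting)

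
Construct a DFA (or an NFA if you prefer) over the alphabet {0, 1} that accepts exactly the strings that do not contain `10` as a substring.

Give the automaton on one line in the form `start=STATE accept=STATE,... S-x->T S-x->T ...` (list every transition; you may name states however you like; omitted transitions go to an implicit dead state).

start=S0 accept=S0,S1 S0-0->S0 S0-1->S1 S1-0->S2 S1-1->S1 S2-0->S2 S2-1->S2

Track partial matches of the forbidden pattern `10`. State S2 is a dead state reached once `10` has occurred; every other state accepts. S0 means no part of `10` is currently matched.
        0   1  
>* S0   S0  S1 
 * S1   S2  S1 
   S2   S2  S2 
(> = start, * = accepting)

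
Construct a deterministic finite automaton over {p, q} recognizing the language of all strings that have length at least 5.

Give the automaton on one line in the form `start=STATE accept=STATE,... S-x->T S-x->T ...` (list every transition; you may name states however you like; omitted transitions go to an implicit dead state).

start=S0 accept=S5,S6 S0-p->S1 S0-q->S1 S1-p->S2 S1-q->S2 S2-p->S3 S2-q->S3 S3-p->S4 S3-q->S4 S4-p->S5 S4-q->S5 S5-p->S6 S5-q->S6 S6-p->S6 S6-q->S6

We only need to distinguish lengths 0, 1, …, 5, and '>5'. Chain S0 → S1 → S2 → S3 → S4 → S5 → S6 on every symbol, with S6 looping. Accepting states: {S5, S6}.
7 states suffice.
        p   q  
>  S0   S1  S1 
   S1   S2  S2 
   S2   S3  S3 
   S3   S4  S4 
   S4   S5  S5 
 * S5   S6  S6 
 * S6   S6  S6 
(> = start, * = accepting)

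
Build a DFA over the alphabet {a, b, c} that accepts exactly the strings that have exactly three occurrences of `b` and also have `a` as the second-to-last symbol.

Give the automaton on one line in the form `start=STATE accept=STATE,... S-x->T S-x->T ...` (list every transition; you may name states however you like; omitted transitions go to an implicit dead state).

start=s0 accept=s5,s8 s0-a->s0 s0-b->s1 s0-c->s0 s1-a->s1 s1-b->s2 s1-c->s1 s2-a->s3 s2-b->s4 s2-c->s2 s3-a->s3 s3-b->s5 s3-c->s2 s4-a->s6 s4-b->s7 s4-c->s4 s5-a->s6 s5-b->s7 s5-c->s4 s6-a->s8 s6-b->s7 s6-c->s5 s7-a->s7 s7-b->s7 s7-c->s7 s8-a->s8 s8-b->s7 s8-c->s5

Run two small machines in parallel and take their product. One (5 states) tracks the count of `b`s, saturating at 4; the other (13 states) tracks the last 2 symbols read. Each combined state is a pair, one component from each; accept when both components accept. Equivalent product states are then merged.
With 9 states:
        a   b   c  
>  s0   s0  s1  s0 
   s1   s1  s2  s1 
   s2   s3  s4  s2 
   s3   s3  s5  s2 
   s4   s6  s7  s4 
 * s5   s6  s7  s4 
   s6   s8  s7  s5 
   s7   s7  s7  s7 
 * s8   s8  s7  s5 
(> = start, * = accepting)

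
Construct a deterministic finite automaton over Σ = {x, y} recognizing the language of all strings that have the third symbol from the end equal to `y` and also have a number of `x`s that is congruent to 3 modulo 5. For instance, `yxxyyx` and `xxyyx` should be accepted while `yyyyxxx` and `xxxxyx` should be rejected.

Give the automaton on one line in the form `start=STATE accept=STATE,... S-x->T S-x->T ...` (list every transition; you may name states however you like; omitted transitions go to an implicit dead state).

Run two small machines in parallel and take their product. The first has 15 states tracking the last 3 symbols read; the second has 5 states tracking the count of `x`s modulo 5. A product state is a pair (one from each), accepting exactly when both do. After merging equivalent states the machine shrinks.
       x  y 
>  A   B  A 
   B   C  D 
   C   E  F 
   D   G  D 
   E   H  I 
   F   J  K 
   G   L  F 
   H   A  H 
   I   H  M 
   J   H  N 
   K   O  K 
 * L   H  I 
   M   H  P 
 * N   H  M 
 * O   H  N 
 * P   H  P 
(> = start, * = accepting)

start=A accept=L,N,O,P A-x->B A-y->A B-x->C B-y->D C-x->E C-y->F D-x->G D-y->D E-x->H E-y->I F-x->J F-y->K G-x->L G-y->F H-x->A H-y->H I-x->H I-y->M J-x->H J-y->N K-x->O K-y->K L-x->H L-y->I M-x->H M-y->P N-x->H N-y->M O-x->H O-y->N P-x->H P-y->P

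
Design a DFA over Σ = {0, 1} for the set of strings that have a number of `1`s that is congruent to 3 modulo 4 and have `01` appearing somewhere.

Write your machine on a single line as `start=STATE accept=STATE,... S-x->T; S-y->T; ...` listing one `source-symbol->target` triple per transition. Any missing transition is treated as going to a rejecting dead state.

Run two small machines in parallel and take their product. One (4 states) tracks the count of `1`s modulo 4; the other (3 states) tracks whether and how much of `01` has been seen. Each combined state is a pair, one component from each; accept when both components accept. After merging equivalent states the machine shrinks.
With 9 states:
       0  1 
>  A   B  C 
   B   B  D 
   C   D  E 
   D   D  F 
   E   F  G 
   F   F  H 
   G   I  A 
 * H   H  B 
   I   I  B 
(> = start, * = accepting)

start=A; accept=H; A-0->B; A-1->C; B-0->B; B-1->D; C-0->D; C-1->E; D-0->D; D-1->F; E-0->F; E-1->G; F-0->F; F-1->H; G-0->I; G-1->A; H-0->H; H-1->B; I-0->I; I-1->B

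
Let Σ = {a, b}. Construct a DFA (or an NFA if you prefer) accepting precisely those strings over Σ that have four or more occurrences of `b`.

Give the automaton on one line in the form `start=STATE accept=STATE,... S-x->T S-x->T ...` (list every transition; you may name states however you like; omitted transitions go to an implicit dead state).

Count `b`s, saturating at 5: states s0 through s4 mean 0 through 4 `b`s seen; s5 means more than 4. Each `b` increments (capped at s5); other symbols loop. Accept from {s4, s5}.
A 6-state machine:
        a   b  
>  s0   s0  s1 
   s1   s1  s2 
   s2   s2  s3 
   s3   s3  s4 
 * s4   s4  s5 
 * s5   s5  s5 
(> = start, * = accepting)

start=s0 accept=s4,s5 s0-a->s0 s0-b->s1 s1-a->s1 s1-b->s2 s2-a->s2 s2-b->s3 s3-a->s3 s3-b->s4 s4-a->s4 s4-b->s5 s5-a->s5 s5-b->s5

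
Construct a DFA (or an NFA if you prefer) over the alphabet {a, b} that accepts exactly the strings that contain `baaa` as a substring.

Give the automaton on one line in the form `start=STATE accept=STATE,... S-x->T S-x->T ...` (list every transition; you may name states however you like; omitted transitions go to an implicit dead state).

Track how much of `baaa` has been matched so far: state q0 is no progress, q4 is the absorbing accept state reached once `baaa` has occurred. Intermediate states record partial matches; on a mismatch, fall back to the longest reusable overlap.
5 states suffice.
        a   b  
>  q0   q0  q1 
   q1   q2  q1 
   q2   q3  q1 
   q3   q4  q1 
 * q4   q4  q4 
(> = start, * = accepting)

start=q0 accept=q4 q0-a->q0 q0-b->q1 q1-a->q2 q1-b->q1 q2-a->q3 q2-b->q1 q3-a->q4 q3-b->q1 q4-a->q4 q4-b->q4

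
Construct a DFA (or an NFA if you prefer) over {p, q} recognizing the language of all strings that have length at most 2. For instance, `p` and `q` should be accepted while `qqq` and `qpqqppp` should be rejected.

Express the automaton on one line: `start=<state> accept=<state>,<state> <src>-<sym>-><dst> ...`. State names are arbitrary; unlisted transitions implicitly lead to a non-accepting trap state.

Count input length up to 3: every symbol moves from s0 toward s3, which means 'more than 2' and absorbs. Accept from {s0, s1, s2}.
4 states suffice.
        p   q  
>* s0   s1  s1 
 * s1   s2  s2 
 * s2   s3  s3 
   s3   s3  s3 
(> = start, * = accepting)

start=s0 accept=s0,s1,s2 s0-p->s1 s0-q->s1 s1-p->s2 s1-q->s2 s2-p->s3 s2-q->s3 s3-p->s3 s3-q->s3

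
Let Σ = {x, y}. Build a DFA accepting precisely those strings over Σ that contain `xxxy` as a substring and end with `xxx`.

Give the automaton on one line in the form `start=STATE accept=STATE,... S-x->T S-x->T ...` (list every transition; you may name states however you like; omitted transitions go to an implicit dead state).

start=A accept=H A-x->B A-y->A B-x->C B-y->A C-x->D C-y->A D-x->D D-y->E E-x->F E-y->E F-x->G F-y->E G-x->H G-y->E H-x->H H-y->E

Run two small machines in parallel and take their product. One (5 states) tracks whether and how much of `xxxy` has been seen; the other (4 states) tracks how much of the suffix `xxx` has currently been matched. Each combined state is a pair, one component from each; accept when both components accept.
With 8 states:
       x  y 
>  A   B  A 
   B   C  A 
   C   D  A 
   D   D  E 
   E   F  E 
   F   G  E 
   G   H  E 
 * H   H  E 
(> = start, * = accepting)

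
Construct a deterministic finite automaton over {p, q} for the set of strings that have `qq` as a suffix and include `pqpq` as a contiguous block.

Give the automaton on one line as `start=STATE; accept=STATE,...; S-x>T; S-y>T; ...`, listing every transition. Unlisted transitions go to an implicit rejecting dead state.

start=A; accept=I; A-p>B; A-q>C; B-p>B; B-q>D; C-p>B; C-q>E; D-p>F; D-q>E; E-p>B; E-q>E; F-p>B; F-q>G; G-p>H; G-q>I; H-p>H; H-q>G; I-p>H; I-q>I

Handle the two conditions separately and then intersect. One (3 states) tracks how much of the suffix `qq` has currently been matched; the other (5 states) tracks whether and how much of `pqpq` has been seen. Each combined state is a pair, one component from each; accept when both components accept.
With 9 states:
       p  q 
>  A   B  C 
   B   B  D 
   C   B  E 
   D   F  E 
   E   B  E 
   F   B  G 
   G   H  I 
   H   H  G 
 * I   H  I 
(> = start, * = accepting)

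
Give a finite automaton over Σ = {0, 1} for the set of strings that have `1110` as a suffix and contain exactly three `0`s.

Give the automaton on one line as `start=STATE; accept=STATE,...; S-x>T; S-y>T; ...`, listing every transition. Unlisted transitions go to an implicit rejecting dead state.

Run two small machines in parallel and take their product. The first has 5 states tracking how much of the suffix `1110` has currently been matched; the second has 5 states tracking the count of `0`s, saturating at 4. A product state is a pair (one from each), accepting exactly when both do. Minimizing collapses redundant product states.
8 states suffice.
        0   1  
>  s0   s1  s0 
   s1   s2  s1 
   s2   s3  s4 
   s3   s3  s3 
   s4   s3  s5 
   s5   s3  s6 
   s6   s7  s6 
 * s7   s3  s3 
(> = start, * = accepting)

start=s0; accept=s7; s0-0>s1; s0-1>s0; s1-0>s2; s1-1>s1; s2-0>s3; s2-1>s4; s3-0>s3; s3-1>s3; s4-0>s3; s4-1>s5; s5-0>s3; s5-1>s6; s6-0>s7; s6-1>s6; s7-0>s3; s7-1>s3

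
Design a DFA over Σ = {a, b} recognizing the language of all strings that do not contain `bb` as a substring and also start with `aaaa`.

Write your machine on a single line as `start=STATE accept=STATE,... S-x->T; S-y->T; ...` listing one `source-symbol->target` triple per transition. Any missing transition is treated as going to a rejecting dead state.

start=q0; accept=q7,q8; q0-a->q1; q0-b->q2; q1-a->q3; q1-b->q2; q2-a->q4; q2-b->q5; q3-a->q6; q3-b->q2; q4-a->q4; q4-b->q2; q5-a->q5; q5-b->q5; q6-a->q7; q6-b->q2; q7-a->q7; q7-b->q8; q8-a->q7; q8-b->q9; q9-a->q9; q9-b->q9

Run two small machines in parallel and take their product. The first has 3 states tracking partial matches of the forbidden pattern `bb`; the second has 6 states tracking whether the input so far still matches the prefix `aaaa`. A product state is a pair (one from each), accepting exactly when both do.
10 states suffice.
        a   b  
>  q0   q1  q2 
   q1   q3  q2 
   q2   q4  q5 
   q3   q6  q2 
   q4   q4  q2 
   q5   q5  q5 
   q6   q7  q2 
 * q7   q7  q8 
 * q8   q7  q9 
   q9   q9  q9 
(> = start, * = accepting)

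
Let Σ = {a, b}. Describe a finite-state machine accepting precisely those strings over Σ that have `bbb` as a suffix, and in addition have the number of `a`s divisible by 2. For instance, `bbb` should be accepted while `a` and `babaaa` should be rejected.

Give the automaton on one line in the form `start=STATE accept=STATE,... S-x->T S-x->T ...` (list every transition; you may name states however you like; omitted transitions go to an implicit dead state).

Handle the two conditions separately and then intersect. The first has 4 states tracking how much of the suffix `bbb` has currently been matched; the second has 2 states tracking the count of `a`s modulo 2. A product state is a pair (one from each), accepting exactly when both do.
With 8 states:
        a   b  
>  s0   s1  s2 
   s1   s0  s3 
   s2   s1  s4 
   s3   s0  s5 
   s4   s1  s6 
   s5   s0  s7 
 * s6   s1  s6 
   s7   s0  s7 
(> = start, * = accepting)

start=s0 accept=s6 s0-a->s1 s0-b->s2 s1-a->s0 s1-b->s3 s2-a->s1 s2-b->s4 s3-a->s0 s3-b->s5 s4-a->s1 s4-b->s6 s5-a->s0 s5-b->s7 s6-a->s1 s6-b->s6 s7-a->s0 s7-b->s7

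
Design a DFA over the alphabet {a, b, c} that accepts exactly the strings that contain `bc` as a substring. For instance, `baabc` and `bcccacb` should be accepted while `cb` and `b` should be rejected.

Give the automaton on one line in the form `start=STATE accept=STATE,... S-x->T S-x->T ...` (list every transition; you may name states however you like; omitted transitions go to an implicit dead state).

start=q0 accept=q2 q0-a->q0 q0-b->q1 q0-c->q0 q1-a->q0 q1-b->q1 q1-c->q2 q2-a->q2 q2-b->q2 q2-c->q2

States q0..q1 record the length of the longest prefix of `bc` that matches the current input suffix. Reaching q2 means `bc` has been seen, and we stay there forever. Accept from q2.
        a   b   c  
>  q0   q0  q1  q0 
   q1   q0  q1  q2 
 * q2   q2  q2  q2 
(> = start, * = accepting)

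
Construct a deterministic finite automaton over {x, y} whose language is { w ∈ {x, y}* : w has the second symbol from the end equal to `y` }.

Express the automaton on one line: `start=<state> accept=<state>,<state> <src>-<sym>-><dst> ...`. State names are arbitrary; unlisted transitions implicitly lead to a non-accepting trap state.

start=q0 accept=q5,q6 q0-x->q1 q0-y->q2 q1-x->q3 q1-y->q4 q2-x->q5 q2-y->q6 q3-x->q3 q3-y->q4 q4-x->q5 q4-y->q6 q5-x->q3 q5-y->q4 q6-x->q5 q6-y->q6

Because acceptance depends on a position counted from the end, the machine has to buffer the most recent 2 symbols. Make each state the string of the last up-to-2 symbols read; on input `x` shift the window left and append `x`. Accept when the buffered window has length 2 and begins with `y`.
        x   y  
>  q0   q1  q2 
   q1   q3  q4 
   q2   q5  q6 
   q3   q3  q4 
   q4   q5  q6 
 * q5   q3  q4 
 * q6   q5  q6 
(> = start, * = accepting)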